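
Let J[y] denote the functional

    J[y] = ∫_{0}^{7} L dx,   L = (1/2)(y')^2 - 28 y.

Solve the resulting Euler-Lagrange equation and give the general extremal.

The Lagrangian is L = (1/2)(y')^2 - 28 y.
∂L/∂y = -28.
∂L/∂y' = y'.
The Euler-Lagrange equation d/dx(∂L/∂y') − ∂L/∂y = 0 becomes:
    y'' + 28 = 0
General solution: y(x) = -14 x^2 + A x + B, where A and B are arbitrary constants fixed by the endpoint conditions.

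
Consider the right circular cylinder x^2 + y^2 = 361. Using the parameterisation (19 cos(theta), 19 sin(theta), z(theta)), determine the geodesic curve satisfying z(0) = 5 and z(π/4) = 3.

Parameterise the cylinder of radius R = 19 as
    r(θ) = (19 cos θ, 19 sin θ, z(θ)).
The arc-length element is
    ds = sqrt(361 + (dz/dθ)^2) dθ,
so the Lagrangian is L = sqrt(361 + z'^2).
L depends on z' only, not on z or θ, so ∂L/∂z = 0 and
    ∂L/∂z' = z' / sqrt(361 + z'^2).
The Euler-Lagrange equation gives
    d/dθ( z' / sqrt(361 + z'^2) ) = 0,
so z' is constant. Integrating once:
    z(θ) = a θ + b,
a helix on the cylinder (a straight line when the cylinder is unrolled). The constants a, b are determined by the endpoint conditions.
With endpoint conditions z(0) = 5 and z(π/4) = 3: from z(0) = b we get b = 5, and a·π/4 + 5 = 3 gives a = -8/π, so
    z(θ) = (-8/π) θ + 5.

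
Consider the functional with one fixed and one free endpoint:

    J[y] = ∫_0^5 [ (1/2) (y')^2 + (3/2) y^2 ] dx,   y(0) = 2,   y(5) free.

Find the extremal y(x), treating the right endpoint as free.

The Lagrangian L = (1/2) (y')^2 + (3/2) y^2 gives
    ∂L/∂y = 3 y,   ∂L/∂y' = y'.
Euler-Lagrange: y'' − 3 y = 0.
With k = sqrt(3), the general solution is
    y(x) = A cosh(sqrt(3) x) + B sinh(sqrt(3) x).
Fixed left endpoint y(0) = 2 ⇒ A = 2.
The right endpoint x = 5 is free, so the natural (transversality) condition is ∂L/∂y' |_{x=5} = 0, i.e. y'(5) = 0.
Compute y'(x) = A k sinh(k x) + B k cosh(k x), so
    y'(5) = A k sinh(k·5) + B k cosh(k·5) = 0
    ⇒ B = −A tanh(k·5) = − 2 tanh(sqrt(3)·5).
Therefore the extremal is
    y(x) = 2 cosh(sqrt(3) x) − 2 tanh(sqrt(3)·5) sinh(sqrt(3) x).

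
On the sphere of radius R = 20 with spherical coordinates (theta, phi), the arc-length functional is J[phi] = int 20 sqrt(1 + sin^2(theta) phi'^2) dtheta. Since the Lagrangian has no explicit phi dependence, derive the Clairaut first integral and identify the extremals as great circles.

On the sphere of radius R = 20 with spherical coordinates (θ, φ), the induced metric is
    ds^2 = 400(dθ^2 + sin^2(θ) dφ^2).
Parameterise by θ; the arc-length functional is
    J[φ] = ∫ 20 sqrt(1 + sin^2(θ) (dφ/dθ)^2) dθ,
so L = 20 sqrt(1 + sin^2(θ) φ'^2). Compute
    ∂L/∂φ = 0  (L has no explicit φ dependence),
    ∂L/∂φ' = 20 sin^2(θ) φ' / sqrt(1 + sin^2(θ) φ'^2).
Since ∂L/∂φ = 0, the Euler-Lagrange equation
    d/dθ(∂L/∂φ') − ∂L/∂φ = 0
reduces to d/dθ(∂L/∂φ') = 0, i.e. the momentum conjugate to φ is conserved:
    20 sin^2(θ) φ' / sqrt(1 + sin^2(θ) φ'^2) = C.
The overall factor of 20 is constant, so dividing through gives Clairaut's relation sin^2(θ) φ' / sqrt(1 + sin^2(θ) φ'^2) = C' (with C' = C/20). Solving for φ' and integrating gives the great-circle family
    cot(θ) = A cos(φ − φ_0),
i.e. the intersection of the sphere with a plane through the origin. The two constants A and φ_0 (equivalently C and one phase) are fixed by the two endpoint conditions.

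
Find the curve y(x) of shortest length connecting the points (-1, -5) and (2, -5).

Arc-length functional: J[y] = ∫ sqrt(1 + (y')^2) dx.
Lagrangian L = sqrt(1 + (y')^2) has no explicit y dependence, so ∂L/∂y = 0 and the Euler-Lagrange equation gives
    d/dx( y' / sqrt(1 + (y')^2) ) = 0  ⇒  y' / sqrt(1 + (y')^2) = const.
Hence y' is constant, so y(x) is affine.
Fitting the endpoints (-1, -5) and (2, -5):
    slope m = ((-5) − (-5)) / (2 − (-1)) = 0,
    intercept c = (-5) − m·(-1) = -5.
Extremal: y(x) = -5.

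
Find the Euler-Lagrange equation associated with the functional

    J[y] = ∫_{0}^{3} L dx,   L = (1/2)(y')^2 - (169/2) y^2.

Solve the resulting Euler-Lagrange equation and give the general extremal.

The Lagrangian is L = (1/2)(y')^2 - (169/2) y^2.
∂L/∂y = -169y.
∂L/∂y' = y'.
The Euler-Lagrange equation d/dx(∂L/∂y') − ∂L/∂y = 0 becomes:
    y'' + 169 y = 0
General solution: y(x) = A sin(13x) + B cos(13x), where A and B are arbitrary constants fixed by the endpoint conditions.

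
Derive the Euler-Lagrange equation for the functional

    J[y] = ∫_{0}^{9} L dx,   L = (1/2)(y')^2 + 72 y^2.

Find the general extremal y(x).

The Lagrangian is L = (1/2)(y')^2 + 72 y^2.
∂L/∂y = 144y.
∂L/∂y' = y'.
The Euler-Lagrange equation d/dx(∂L/∂y') − ∂L/∂y = 0 becomes:
    y'' - 144 y = 0
General solution: y(x) = A e^(12x) + B e^(-12x), where A and B are arbitrary constants fixed by the endpoint conditions.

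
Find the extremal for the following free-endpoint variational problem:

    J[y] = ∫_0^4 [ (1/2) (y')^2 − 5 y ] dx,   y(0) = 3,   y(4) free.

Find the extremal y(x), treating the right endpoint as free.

The Lagrangian L = (1/2) (y')^2 − 5 y gives
    ∂L/∂y = −5,   ∂L/∂y' = y'.
Euler-Lagrange: d/dx(y') − (−5) = 0, i.e. y'' + 5 = 0, so
    y(x) = −(5/2) x^2 + C1 x + C2.
Fixed left endpoint y(0) = 3 ⇒ C2 = 3.
The right endpoint x = 4 is free, so the natural (transversality) condition is ∂L/∂y' |_{x=4} = 0, i.e. y'(4) = 0.
Compute y'(x) = −5 x + C1, so y'(4) = −20 + C1 = 0 ⇒ C1 = 20.
Therefore the extremal is
    y(x) = −(5/2) x^2 + 20 x + 3.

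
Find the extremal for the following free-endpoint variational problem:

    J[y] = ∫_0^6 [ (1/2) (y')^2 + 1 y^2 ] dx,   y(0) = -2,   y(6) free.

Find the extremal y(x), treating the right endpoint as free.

The Lagrangian L = (1/2) (y')^2 + 1 y^2 gives
    ∂L/∂y = 2 y,   ∂L/∂y' = y'.
Euler-Lagrange: y'' − 2 y = 0.
With k = sqrt(2), the general solution is
    y(x) = A cosh(sqrt(2) x) + B sinh(sqrt(2) x).
Fixed left endpoint y(0) = -2 ⇒ A = -2.
The right endpoint x = 6 is free, so the natural (transversality) condition is ∂L/∂y' |_{x=6} = 0, i.e. y'(6) = 0.
Compute y'(x) = A k sinh(k x) + B k cosh(k x), so
    y'(6) = A k sinh(k·6) + B k cosh(k·6) = 0
    ⇒ B = −A tanh(k·6) = 2 tanh(sqrt(2)·6).
Therefore the extremal is
    y(x) = −2 cosh(sqrt(2) x) + 2 tanh(sqrt(2)·6) sinh(sqrt(2) x).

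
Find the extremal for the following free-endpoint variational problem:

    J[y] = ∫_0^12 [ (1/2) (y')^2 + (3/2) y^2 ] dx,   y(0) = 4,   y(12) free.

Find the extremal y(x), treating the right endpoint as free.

The Lagrangian L = (1/2) (y')^2 + (3/2) y^2 gives
    ∂L/∂y = 3 y,   ∂L/∂y' = y'.
Euler-Lagrange: y'' − 3 y = 0.
With k = sqrt(3), the general solution is
    y(x) = A cosh(sqrt(3) x) + B sinh(sqrt(3) x).
Fixed left endpoint y(0) = 4 ⇒ A = 4.
The right endpoint x = 12 is free, so the natural (transversality) condition is ∂L/∂y' |_{x=12} = 0, i.e. y'(12) = 0.
Compute y'(x) = A k sinh(k x) + B k cosh(k x), so
    y'(12) = A k sinh(k·12) + B k cosh(k·12) = 0
    ⇒ B = −A tanh(k·12) = − 4 tanh(sqrt(3)·12).
Therefore the extremal is
    y(x) = 4 cosh(sqrt(3) x) − 4 tanh(sqrt(3)·12) sinh(sqrt(3) x).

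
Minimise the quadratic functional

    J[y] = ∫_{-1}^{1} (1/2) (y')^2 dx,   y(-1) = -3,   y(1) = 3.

The Lagrangian is L = (1/2) (y')^2.
Compute ∂L/∂y = 0, ∂L/∂y' = y'.
The Euler-Lagrange equation d/dx(∂L/∂y') − ∂L/∂y = 0 reduces to
    y'' = 0.
Its general solution is
    y(x) = A x + B,
with A, B fixed by the endpoint conditions.
Applying the endpoint conditions y(-1) = -3 and y(1) = 3: solve A·-1 + B = -3 and A·1 + B = 3. Subtracting gives A(1 − -1) = 3 − -3, so A = 3, and B = -3 − A·-1 = 0. Therefore
    y(x) = 3 x.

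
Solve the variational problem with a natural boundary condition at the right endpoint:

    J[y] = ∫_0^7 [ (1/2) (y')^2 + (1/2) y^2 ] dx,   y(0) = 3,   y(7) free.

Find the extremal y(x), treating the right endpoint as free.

The Lagrangian L = (1/2) (y')^2 + (1/2) y^2 gives
    ∂L/∂y = 1 y,   ∂L/∂y' = y'.
Euler-Lagrange: y'' − y = 0.
With k = 1, the general solution is
    y(x) = A cosh(x) + B sinh(x).
Fixed left endpoint y(0) = 3 ⇒ A = 3.
The right endpoint x = 7 is free, so the natural (transversality) condition is ∂L/∂y' |_{x=7} = 0, i.e. y'(7) = 0.
Compute y'(x) = A k sinh(k x) + B k cosh(k x), so
    y'(7) = A k sinh(k·7) + B k cosh(k·7) = 0
    ⇒ B = −A tanh(k·7) = − 3 tanh(1·7).
Therefore the extremal is
    y(x) = 3 cosh(1 x) − 3 tanh(1·7) sinh(1 x).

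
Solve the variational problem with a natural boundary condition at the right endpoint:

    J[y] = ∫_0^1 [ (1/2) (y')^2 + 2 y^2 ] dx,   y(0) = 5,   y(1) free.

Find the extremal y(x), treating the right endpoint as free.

The Lagrangian L = (1/2) (y')^2 + 2 y^2 gives
    ∂L/∂y = 4 y,   ∂L/∂y' = y'.
Euler-Lagrange: y'' − 4 y = 0.
With k = 2, the general solution is
    y(x) = A cosh(2 x) + B sinh(2 x).
Fixed left endpoint y(0) = 5 ⇒ A = 5.
The right endpoint x = 1 is free, so the natural (transversality) condition is ∂L/∂y' |_{x=1} = 0, i.e. y'(1) = 0.
Compute y'(x) = A k sinh(k x) + B k cosh(k x), so
    y'(1) = A k sinh(k·1) + B k cosh(k·1) = 0
    ⇒ B = −A tanh(k·1) = − 5 tanh(2·1).
Therefore the extremal is
    y(x) = 5 cosh(2 x) − 5 tanh(2·1) sinh(2 x).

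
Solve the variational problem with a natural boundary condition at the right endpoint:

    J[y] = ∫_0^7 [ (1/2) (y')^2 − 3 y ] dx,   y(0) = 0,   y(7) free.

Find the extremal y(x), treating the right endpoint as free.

The Lagrangian L = (1/2) (y')^2 − 3 y gives
    ∂L/∂y = −3,   ∂L/∂y' = y'.
Euler-Lagrange: d/dx(y') − (−3) = 0, i.e. y'' + 3 = 0, so
    y(x) = −(3/2) x^2 + C1 x + C2.
Fixed left endpoint y(0) = 0 ⇒ C2 = 0.
The right endpoint x = 7 is free, so the natural (transversality) condition is ∂L/∂y' |_{x=7} = 0, i.e. y'(7) = 0.
Compute y'(x) = −3 x + C1, so y'(7) = −21 + C1 = 0 ⇒ C1 = 21.
Therefore the extremal is
    y(x) = −(3/2) x^2 + 21 x.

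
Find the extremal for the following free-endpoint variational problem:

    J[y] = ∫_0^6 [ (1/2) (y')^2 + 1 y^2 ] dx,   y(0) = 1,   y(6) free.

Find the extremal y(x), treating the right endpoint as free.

The Lagrangian L = (1/2) (y')^2 + 1 y^2 gives
    ∂L/∂y = 2 y,   ∂L/∂y' = y'.
Euler-Lagrange: y'' − 2 y = 0.
With k = sqrt(2), the general solution is
    y(x) = A cosh(sqrt(2) x) + B sinh(sqrt(2) x).
Fixed left endpoint y(0) = 1 ⇒ A = 1.
The right endpoint x = 6 is free, so the natural (transversality) condition is ∂L/∂y' |_{x=6} = 0, i.e. y'(6) = 0.
Compute y'(x) = A k sinh(k x) + B k cosh(k x), so
    y'(6) = A k sinh(k·6) + B k cosh(k·6) = 0
    ⇒ B = −A tanh(k·6) = − tanh(sqrt(2)·6).
Therefore the extremal is
    y(x) = cosh(sqrt(2) x) − tanh(sqrt(2)·6) sinh(sqrt(2) x).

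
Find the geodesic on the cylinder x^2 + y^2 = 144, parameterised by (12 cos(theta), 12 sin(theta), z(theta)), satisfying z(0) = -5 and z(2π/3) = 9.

Parameterise the cylinder of radius R = 12 as
    r(θ) = (12 cos θ, 12 sin θ, z(θ)).
The arc-length element is
    ds = sqrt(144 + (dz/dθ)^2) dθ,
so the Lagrangian is L = sqrt(144 + z'^2).
L depends on z' only, not on z or θ, so ∂L/∂z = 0 and
    ∂L/∂z' = z' / sqrt(144 + z'^2).
The Euler-Lagrange equation gives
    d/dθ( z' / sqrt(144 + z'^2) ) = 0,
so z' is constant. Integrating once:
    z(θ) = a θ + b,
a helix on the cylinder (a straight line when the cylinder is unrolled). The constants a, b are determined by the endpoint conditions.
With endpoint conditions z(0) = -5 and z(2π/3) = 9: from z(0) = b we get b = -5, and a·2π/3 + -5 = 9 gives a = 21/π, so
    z(θ) = (21/π) θ − 5.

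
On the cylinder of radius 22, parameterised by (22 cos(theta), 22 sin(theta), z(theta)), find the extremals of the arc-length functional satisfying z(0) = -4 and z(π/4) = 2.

Parameterise the cylinder of radius R = 22 as
    r(θ) = (22 cos θ, 22 sin θ, z(θ)).
The arc-length element is
    ds = sqrt(484 + (dz/dθ)^2) dθ,
so the Lagrangian is L = sqrt(484 + z'^2).
L depends on z' only, not on z or θ, so ∂L/∂z = 0 and
    ∂L/∂z' = z' / sqrt(484 + z'^2).
The Euler-Lagrange equation gives
    d/dθ( z' / sqrt(484 + z'^2) ) = 0,
so z' is constant. Integrating once:
    z(θ) = a θ + b,
a helix on the cylinder (a straight line when the cylinder is unrolled). The constants a, b are determined by the endpoint conditions.
With endpoint conditions z(0) = -4 and z(π/4) = 2: from z(0) = b we get b = -4, and a·π/4 + -4 = 2 gives a = 24/π, so
    z(θ) = (24/π) θ − 4.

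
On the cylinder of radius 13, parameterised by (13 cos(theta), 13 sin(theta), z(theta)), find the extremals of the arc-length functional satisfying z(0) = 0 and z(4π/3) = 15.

Parameterise the cylinder of radius R = 13 as
    r(θ) = (13 cos θ, 13 sin θ, z(θ)).
The arc-length element is
    ds = sqrt(169 + (dz/dθ)^2) dθ,
so the Lagrangian is L = sqrt(169 + z'^2).
L depends on z' only, not on z or θ, so ∂L/∂z = 0 and
    ∂L/∂z' = z' / sqrt(169 + z'^2).
The Euler-Lagrange equation gives
    d/dθ( z' / sqrt(169 + z'^2) ) = 0,
so z' is constant. Integrating once:
    z(θ) = a θ + b,
a helix on the cylinder (a straight line when the cylinder is unrolled). The constants a, b are determined by the endpoint conditions.
With endpoint conditions z(0) = 0 and z(4π/3) = 15: from z(0) = b we get b = 0, and a·4π/3 + 0 = 15 gives a = 45/(4π), so
    z(θ) = (45/(4π)) θ.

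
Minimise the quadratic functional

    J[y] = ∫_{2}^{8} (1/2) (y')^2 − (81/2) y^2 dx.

The Lagrangian is L = (1/2) (y')^2 − (81/2) y^2.
Compute ∂L/∂y = -81y, ∂L/∂y' = y'.
The Euler-Lagrange equation d/dx(∂L/∂y') − ∂L/∂y = 0 reduces to
    y'' + 81 y = 0.
Its general solution is
    y(x) = A sin(9x) + B cos(9x),
with A, B fixed by the endpoint conditions.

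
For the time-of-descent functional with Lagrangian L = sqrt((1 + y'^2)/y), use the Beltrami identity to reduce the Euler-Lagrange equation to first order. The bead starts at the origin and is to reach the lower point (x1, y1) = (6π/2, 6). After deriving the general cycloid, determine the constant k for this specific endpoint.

The Lagrangian L = sqrt((1 + y'^2) / y) has no explicit x dependence, so the Beltrami identity applies:
    L − y' ∂L/∂y' = C.
Compute ∂L/∂y' = y' / sqrt(y (1 + y'^2)).
Substitute:
    sqrt((1 + y'^2)/y) − y'·y' / sqrt(y (1 + y'^2))
    = (1 + y'^2) / sqrt(y (1 + y'^2)) − y'^2 / sqrt(y (1 + y'^2))
    = 1 / sqrt(y (1 + y'^2)) = C.
Squaring and rearranging gives the first integral
    y (1 + y'^2) = 1/C^2 =: k   (constant).
Solving this first-order ODE by the substitution
    y = (k/2)(1 − cos θ)
yields the cycloid parameterisation
    x(θ) = (k/2)(θ − sin θ),   y(θ) = (k/2)(1 − cos θ).
The constant k is fixed by the endpoint condition.
Now fit the given lower endpoint (x1, y1) = (6π/2, 6). At the bottom of the first arch (θ = π), the parametric equations give
    y(π) = (k/2)(1 − cos π) = k,
    x(π) = (k/2)(π − sin π) = kπ/2.
Matching y(π) = 6 gives k = 6, consistent with x(π) = 6π/2. Therefore the specific cycloid is
    x(θ) = (6/2)(θ − sin θ),   y(θ) = (6/2)(1 − cos θ).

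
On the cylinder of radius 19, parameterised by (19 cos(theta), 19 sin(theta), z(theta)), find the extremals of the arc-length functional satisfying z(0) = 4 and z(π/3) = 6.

Parameterise the cylinder of radius R = 19 as
    r(θ) = (19 cos θ, 19 sin θ, z(θ)).
The arc-length element is
    ds = sqrt(361 + (dz/dθ)^2) dθ,
so the Lagrangian is L = sqrt(361 + z'^2).
L depends on z' only, not on z or θ, so ∂L/∂z = 0 and
    ∂L/∂z' = z' / sqrt(361 + z'^2).
The Euler-Lagrange equation gives
    d/dθ( z' / sqrt(361 + z'^2) ) = 0,
so z' is constant. Integrating once:
    z(θ) = a θ + b,
a helix on the cylinder (a straight line when the cylinder is unrolled). The constants a, b are determined by the endpoint conditions.
With endpoint conditions z(0) = 4 and z(π/3) = 6: from z(0) = b we get b = 4, and a·π/3 + 4 = 6 gives a = 6/π, so
    z(θ) = (6/π) θ + 4.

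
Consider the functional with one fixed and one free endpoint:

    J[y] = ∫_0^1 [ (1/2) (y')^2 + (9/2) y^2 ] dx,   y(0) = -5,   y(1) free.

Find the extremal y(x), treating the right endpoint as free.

The Lagrangian L = (1/2) (y')^2 + (9/2) y^2 gives
    ∂L/∂y = 9 y,   ∂L/∂y' = y'.
Euler-Lagrange: y'' − 9 y = 0.
With k = 3, the general solution is
    y(x) = A cosh(3 x) + B sinh(3 x).
Fixed left endpoint y(0) = -5 ⇒ A = -5.
The right endpoint x = 1 is free, so the natural (transversality) condition is ∂L/∂y' |_{x=1} = 0, i.e. y'(1) = 0.
Compute y'(x) = A k sinh(k x) + B k cosh(k x), so
    y'(1) = A k sinh(k·1) + B k cosh(k·1) = 0
    ⇒ B = −A tanh(k·1) = 5 tanh(3·1).
Therefore the extremal is
    y(x) = −5 cosh(3 x) + 5 tanh(3·1) sinh(3 x).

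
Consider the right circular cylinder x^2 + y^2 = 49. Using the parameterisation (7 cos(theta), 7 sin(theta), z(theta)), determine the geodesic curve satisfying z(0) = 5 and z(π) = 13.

Parameterise the cylinder of radius R = 7 as
    r(θ) = (7 cos θ, 7 sin θ, z(θ)).
The arc-length element is
    ds = sqrt(49 + (dz/dθ)^2) dθ,
so the Lagrangian is L = sqrt(49 + z'^2).
L depends on z' only, not on z or θ, so ∂L/∂z = 0 and
    ∂L/∂z' = z' / sqrt(49 + z'^2).
The Euler-Lagrange equation gives
    d/dθ( z' / sqrt(49 + z'^2) ) = 0,
so z' is constant. Integrating once:
    z(θ) = a θ + b,
a helix on the cylinder (a straight line when the cylinder is unrolled). The constants a, b are determined by the endpoint conditions.
With endpoint conditions z(0) = 5 and z(π) = 13: from z(0) = b we get b = 5, and a·π + 5 = 13 gives a = 8/π, so
    z(θ) = (8/π) θ + 5.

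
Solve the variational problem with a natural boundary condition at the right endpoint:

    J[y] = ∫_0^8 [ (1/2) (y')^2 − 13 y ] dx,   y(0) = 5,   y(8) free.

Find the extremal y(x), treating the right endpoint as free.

The Lagrangian L = (1/2) (y')^2 − 13 y gives
    ∂L/∂y = −13,   ∂L/∂y' = y'.
Euler-Lagrange: d/dx(y') − (−13) = 0, i.e. y'' + 13 = 0, so
    y(x) = −(13/2) x^2 + C1 x + C2.
Fixed left endpoint y(0) = 5 ⇒ C2 = 5.
The right endpoint x = 8 is free, so the natural (transversality) condition is ∂L/∂y' |_{x=8} = 0, i.e. y'(8) = 0.
Compute y'(x) = −13 x + C1, so y'(8) = −104 + C1 = 0 ⇒ C1 = 104.
Therefore the extremal is
    y(x) = −(13/2) x^2 + 104 x + 5.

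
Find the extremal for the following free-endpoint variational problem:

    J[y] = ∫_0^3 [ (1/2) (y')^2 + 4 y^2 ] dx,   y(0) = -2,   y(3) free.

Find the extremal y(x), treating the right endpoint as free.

The Lagrangian L = (1/2) (y')^2 + 4 y^2 gives
    ∂L/∂y = 8 y,   ∂L/∂y' = y'.
Euler-Lagrange: y'' − 8 y = 0.
With k = sqrt(8), the general solution is
    y(x) = A cosh(sqrt(8) x) + B sinh(sqrt(8) x).
Fixed left endpoint y(0) = -2 ⇒ A = -2.
The right endpoint x = 3 is free, so the natural (transversality) condition is ∂L/∂y' |_{x=3} = 0, i.e. y'(3) = 0.
Compute y'(x) = A k sinh(k x) + B k cosh(k x), so
    y'(3) = A k sinh(k·3) + B k cosh(k·3) = 0
    ⇒ B = −A tanh(k·3) = 2 tanh(sqrt(8)·3).
Therefore the extremal is
    y(x) = −2 cosh(sqrt(8) x) + 2 tanh(sqrt(8)·3) sinh(sqrt(8) x).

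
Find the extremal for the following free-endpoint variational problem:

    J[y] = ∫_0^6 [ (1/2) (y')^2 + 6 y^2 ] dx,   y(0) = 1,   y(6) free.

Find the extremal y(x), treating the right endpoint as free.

The Lagrangian L = (1/2) (y')^2 + 6 y^2 gives
    ∂L/∂y = 12 y,   ∂L/∂y' = y'.
Euler-Lagrange: y'' − 12 y = 0.
With k = sqrt(12), the general solution is
    y(x) = A cosh(sqrt(12) x) + B sinh(sqrt(12) x).
Fixed left endpoint y(0) = 1 ⇒ A = 1.
The right endpoint x = 6 is free, so the natural (transversality) condition is ∂L/∂y' |_{x=6} = 0, i.e. y'(6) = 0.
Compute y'(x) = A k sinh(k x) + B k cosh(k x), so
    y'(6) = A k sinh(k·6) + B k cosh(k·6) = 0
    ⇒ B = −A tanh(k·6) = − tanh(sqrt(12)·6).
Therefore the extremal is
    y(x) = cosh(sqrt(12) x) − tanh(sqrt(12)·6) sinh(sqrt(12) x).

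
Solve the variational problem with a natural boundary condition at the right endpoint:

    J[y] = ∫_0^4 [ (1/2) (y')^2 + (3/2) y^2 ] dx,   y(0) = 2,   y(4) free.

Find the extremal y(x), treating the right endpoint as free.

The Lagrangian L = (1/2) (y')^2 + (3/2) y^2 gives
    ∂L/∂y = 3 y,   ∂L/∂y' = y'.
Euler-Lagrange: y'' − 3 y = 0.
With k = sqrt(3), the general solution is
    y(x) = A cosh(sqrt(3) x) + B sinh(sqrt(3) x).
Fixed left endpoint y(0) = 2 ⇒ A = 2.
The right endpoint x = 4 is free, so the natural (transversality) condition is ∂L/∂y' |_{x=4} = 0, i.e. y'(4) = 0.
Compute y'(x) = A k sinh(k x) + B k cosh(k x), so
    y'(4) = A k sinh(k·4) + B k cosh(k·4) = 0
    ⇒ B = −A tanh(k·4) = − 2 tanh(sqrt(3)·4).
Therefore the extremal is
    y(x) = 2 cosh(sqrt(3) x) − 2 tanh(sqrt(3)·4) sinh(sqrt(3) x).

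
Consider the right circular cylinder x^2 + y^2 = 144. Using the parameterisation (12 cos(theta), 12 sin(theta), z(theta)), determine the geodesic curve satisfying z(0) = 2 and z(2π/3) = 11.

Parameterise the cylinder of radius R = 12 as
    r(θ) = (12 cos θ, 12 sin θ, z(θ)).
The arc-length element is
    ds = sqrt(144 + (dz/dθ)^2) dθ,
so the Lagrangian is L = sqrt(144 + z'^2).
L depends on z' only, not on z or θ, so ∂L/∂z = 0 and
    ∂L/∂z' = z' / sqrt(144 + z'^2).
The Euler-Lagrange equation gives
    d/dθ( z' / sqrt(144 + z'^2) ) = 0,
so z' is constant. Integrating once:
    z(θ) = a θ + b,
a helix on the cylinder (a straight line when the cylinder is unrolled). The constants a, b are determined by the endpoint conditions.
With endpoint conditions z(0) = 2 and z(2π/3) = 11: from z(0) = b we get b = 2, and a·2π/3 + 2 = 11 gives a = 27/(2π), so
    z(θ) = (27/(2π)) θ + 2.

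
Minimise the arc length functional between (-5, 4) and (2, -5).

Arc-length functional: J[y] = ∫ sqrt(1 + (y')^2) dx.
Lagrangian L = sqrt(1 + (y')^2) has no explicit y dependence, so ∂L/∂y = 0 and the Euler-Lagrange equation gives
    d/dx( y' / sqrt(1 + (y')^2) ) = 0  ⇒  y' / sqrt(1 + (y')^2) = const.
Hence y' is constant, so y(x) is affine.
Fitting the endpoints (-5, 4) and (2, -5):
    slope m = ((-5) − 4) / (2 − (-5)) = -9/7,
    intercept c = 4 − m·(-5) = -17/7.
Extremal: y(x) = (-9/7) x - 17/7.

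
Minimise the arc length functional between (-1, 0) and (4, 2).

Arc-length functional: J[y] = ∫ sqrt(1 + (y')^2) dx.
Lagrangian L = sqrt(1 + (y')^2) has no explicit y dependence, so ∂L/∂y = 0 and the Euler-Lagrange equation gives
    d/dx( y' / sqrt(1 + (y')^2) ) = 0  ⇒  y' / sqrt(1 + (y')^2) = const.
Hence y' is constant, so y(x) is affine.
Fitting the endpoints (-1, 0) and (4, 2):
    slope m = (2 − 0) / (4 − (-1)) = 2/5,
    intercept c = 0 − m·(-1) = 2/5.
Extremal: y(x) = (2/5) x + 2/5.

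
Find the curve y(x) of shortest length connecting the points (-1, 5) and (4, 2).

Arc-length functional: J[y] = ∫ sqrt(1 + (y')^2) dx.
Lagrangian L = sqrt(1 + (y')^2) has no explicit y dependence, so ∂L/∂y = 0 and the Euler-Lagrange equation gives
    d/dx( y' / sqrt(1 + (y')^2) ) = 0  ⇒  y' / sqrt(1 + (y')^2) = const.
Hence y' is constant, so y(x) is affine.
Fitting the endpoints (-1, 5) and (4, 2):
    slope m = (2 − 5) / (4 − (-1)) = -3/5,
    intercept c = 5 − m·(-1) = 22/5.
Extremal: y(x) = (-3/5) x + 22/5.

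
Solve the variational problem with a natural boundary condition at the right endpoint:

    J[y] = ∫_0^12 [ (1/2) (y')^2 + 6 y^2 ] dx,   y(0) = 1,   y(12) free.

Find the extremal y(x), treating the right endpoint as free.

The Lagrangian L = (1/2) (y')^2 + 6 y^2 gives
    ∂L/∂y = 12 y,   ∂L/∂y' = y'.
Euler-Lagrange: y'' − 12 y = 0.
With k = sqrt(12), the general solution is
    y(x) = A cosh(sqrt(12) x) + B sinh(sqrt(12) x).
Fixed left endpoint y(0) = 1 ⇒ A = 1.
The right endpoint x = 12 is free, so the natural (transversality) condition is ∂L/∂y' |_{x=12} = 0, i.e. y'(12) = 0.
Compute y'(x) = A k sinh(k x) + B k cosh(k x), so
    y'(12) = A k sinh(k·12) + B k cosh(k·12) = 0
    ⇒ B = −A tanh(k·12) = − tanh(sqrt(12)·12).
Therefore the extremal is
    y(x) = cosh(sqrt(12) x) − tanh(sqrt(12)·12) sinh(sqrt(12) x).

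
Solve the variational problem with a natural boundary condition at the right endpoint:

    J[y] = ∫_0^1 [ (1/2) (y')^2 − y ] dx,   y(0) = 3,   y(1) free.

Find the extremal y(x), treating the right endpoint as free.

The Lagrangian L = (1/2) (y')^2 − y gives
    ∂L/∂y = −1,   ∂L/∂y' = y'.
Euler-Lagrange: d/dx(y') − (−1) = 0, i.e. y'' + 1 = 0, so
    y(x) = −(1/2) x^2 + C1 x + C2.
Fixed left endpoint y(0) = 3 ⇒ C2 = 3.
The right endpoint x = 1 is free, so the natural (transversality) condition is ∂L/∂y' |_{x=1} = 0, i.e. y'(1) = 0.
Compute y'(x) = −1 x + C1, so y'(1) = −1 + C1 = 0 ⇒ C1 = 1.
Therefore the extremal is
    y(x) = −x^2/2 + x + 3.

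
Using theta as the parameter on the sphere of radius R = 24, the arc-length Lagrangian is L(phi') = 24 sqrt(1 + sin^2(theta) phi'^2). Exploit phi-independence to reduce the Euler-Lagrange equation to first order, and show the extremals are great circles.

On the sphere of radius R = 24 with spherical coordinates (θ, φ), the induced metric is
    ds^2 = 576(dθ^2 + sin^2(θ) dφ^2).
Parameterise by θ; the arc-length functional is
    J[φ] = ∫ 24 sqrt(1 + sin^2(θ) (dφ/dθ)^2) dθ,
so L = 24 sqrt(1 + sin^2(θ) φ'^2). Compute
    ∂L/∂φ = 0  (L has no explicit φ dependence),
    ∂L/∂φ' = 24 sin^2(θ) φ' / sqrt(1 + sin^2(θ) φ'^2).
Since ∂L/∂φ = 0, the Euler-Lagrange equation
    d/dθ(∂L/∂φ') − ∂L/∂φ = 0
reduces to d/dθ(∂L/∂φ') = 0, i.e. the momentum conjugate to φ is conserved:
    24 sin^2(θ) φ' / sqrt(1 + sin^2(θ) φ'^2) = C.
The overall factor of 24 is constant, so dividing through gives Clairaut's relation sin^2(θ) φ' / sqrt(1 + sin^2(θ) φ'^2) = C' (with C' = C/24). Solving for φ' and integrating gives the great-circle family
    cot(θ) = A cos(φ − φ_0),
i.e. the intersection of the sphere with a plane through the origin. The two constants A and φ_0 (equivalently C and one phase) are fixed by the two endpoint conditions.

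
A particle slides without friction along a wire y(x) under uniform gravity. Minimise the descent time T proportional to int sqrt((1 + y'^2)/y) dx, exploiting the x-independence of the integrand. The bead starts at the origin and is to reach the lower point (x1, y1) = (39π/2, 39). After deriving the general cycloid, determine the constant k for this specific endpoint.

The Lagrangian L = sqrt((1 + y'^2) / y) has no explicit x dependence, so the Beltrami identity applies:
    L − y' ∂L/∂y' = C.
Compute ∂L/∂y' = y' / sqrt(y (1 + y'^2)).
Substitute:
    sqrt((1 + y'^2)/y) − y'·y' / sqrt(y (1 + y'^2))
    = (1 + y'^2) / sqrt(y (1 + y'^2)) − y'^2 / sqrt(y (1 + y'^2))
    = 1 / sqrt(y (1 + y'^2)) = C.
Squaring and rearranging gives the first integral
    y (1 + y'^2) = 1/C^2 =: k   (constant).
Solving this first-order ODE by the substitution
    y = (k/2)(1 − cos θ)
yields the cycloid parameterisation
    x(θ) = (k/2)(θ − sin θ),   y(θ) = (k/2)(1 − cos θ).
The constant k is fixed by the endpoint condition.
Now fit the given lower endpoint (x1, y1) = (39π/2, 39). At the bottom of the first arch (θ = π), the parametric equations give
    y(π) = (k/2)(1 − cos π) = k,
    x(π) = (k/2)(π − sin π) = kπ/2.
Matching y(π) = 39 gives k = 39, consistent with x(π) = 39π/2. Therefore the specific cycloid is
    x(θ) = (39/2)(θ − sin θ),   y(θ) = (39/2)(1 − cos θ).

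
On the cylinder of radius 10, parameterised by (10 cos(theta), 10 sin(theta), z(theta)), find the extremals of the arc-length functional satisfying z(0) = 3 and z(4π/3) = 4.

Parameterise the cylinder of radius R = 10 as
    r(θ) = (10 cos θ, 10 sin θ, z(θ)).
The arc-length element is
    ds = sqrt(100 + (dz/dθ)^2) dθ,
so the Lagrangian is L = sqrt(100 + z'^2).
L depends on z' only, not on z or θ, so ∂L/∂z = 0 and
    ∂L/∂z' = z' / sqrt(100 + z'^2).
The Euler-Lagrange equation gives
    d/dθ( z' / sqrt(100 + z'^2) ) = 0,
so z' is constant. Integrating once:
    z(θ) = a θ + b,
a helix on the cylinder (a straight line when the cylinder is unrolled). The constants a, b are determined by the endpoint conditions.
With endpoint conditions z(0) = 3 and z(4π/3) = 4: from z(0) = b we get b = 3, and a·4π/3 + 3 = 4 gives a = 3/(4π), so
    z(θ) = (3/(4π)) θ + 3.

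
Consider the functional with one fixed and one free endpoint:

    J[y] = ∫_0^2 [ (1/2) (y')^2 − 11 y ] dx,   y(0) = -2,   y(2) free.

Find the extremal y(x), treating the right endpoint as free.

The Lagrangian L = (1/2) (y')^2 − 11 y gives
    ∂L/∂y = −11,   ∂L/∂y' = y'.
Euler-Lagrange: d/dx(y') − (−11) = 0, i.e. y'' + 11 = 0, so
    y(x) = −(11/2) x^2 + C1 x + C2.
Fixed left endpoint y(0) = -2 ⇒ C2 = -2.
The right endpoint x = 2 is free, so the natural (transversality) condition is ∂L/∂y' |_{x=2} = 0, i.e. y'(2) = 0.
Compute y'(x) = −11 x + C1, so y'(2) = −22 + C1 = 0 ⇒ C1 = 22.
Therefore the extremal is
    y(x) = −(11/2) x^2 + 22 x − 2.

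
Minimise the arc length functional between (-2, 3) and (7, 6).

Arc-length functional: J[y] = ∫ sqrt(1 + (y')^2) dx.
Lagrangian L = sqrt(1 + (y')^2) has no explicit y dependence, so ∂L/∂y = 0 and the Euler-Lagrange equation gives
    d/dx( y' / sqrt(1 + (y')^2) ) = 0  ⇒  y' / sqrt(1 + (y')^2) = const.
Hence y' is constant, so y(x) is affine.
Fitting the endpoints (-2, 3) and (7, 6):
    slope m = (6 − 3) / (7 − (-2)) = 1/3,
    intercept c = 3 − m·(-2) = 11/3.
Extremal: y(x) = (1/3) x + 11/3.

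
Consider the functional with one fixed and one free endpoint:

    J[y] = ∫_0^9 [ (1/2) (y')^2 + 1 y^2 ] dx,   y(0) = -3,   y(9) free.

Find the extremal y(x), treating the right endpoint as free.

The Lagrangian L = (1/2) (y')^2 + 1 y^2 gives
    ∂L/∂y = 2 y,   ∂L/∂y' = y'.
Euler-Lagrange: y'' − 2 y = 0.
With k = sqrt(2), the general solution is
    y(x) = A cosh(sqrt(2) x) + B sinh(sqrt(2) x).
Fixed left endpoint y(0) = -3 ⇒ A = -3.
The right endpoint x = 9 is free, so the natural (transversality) condition is ∂L/∂y' |_{x=9} = 0, i.e. y'(9) = 0.
Compute y'(x) = A k sinh(k x) + B k cosh(k x), so
    y'(9) = A k sinh(k·9) + B k cosh(k·9) = 0
    ⇒ B = −A tanh(k·9) = 3 tanh(sqrt(2)·9).
Therefore the extremal is
    y(x) = −3 cosh(sqrt(2) x) + 3 tanh(sqrt(2)·9) sinh(sqrt(2) x).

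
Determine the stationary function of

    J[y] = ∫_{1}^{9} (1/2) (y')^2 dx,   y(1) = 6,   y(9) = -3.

The Lagrangian is L = (1/2) (y')^2.
Compute ∂L/∂y = 0, ∂L/∂y' = y'.
The Euler-Lagrange equation d/dx(∂L/∂y') − ∂L/∂y = 0 reduces to
    y'' = 0.
Its general solution is
    y(x) = A x + B,
with A, B fixed by the endpoint conditions.
Applying the endpoint conditions y(1) = 6 and y(9) = -3: solve A·1 + B = 6 and A·9 + B = -3. Subtracting gives A(9 − 1) = -3 − 6, so A = -9/8, and B = 6 − A·1 = 57/8. Therefore
    y(x) = (-9/8) x + 57/8.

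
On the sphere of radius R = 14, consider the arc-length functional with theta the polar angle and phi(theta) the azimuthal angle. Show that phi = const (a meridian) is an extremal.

On the sphere of radius R = 14 with spherical coordinates (θ, φ), the induced metric is
    ds^2 = 196(dθ^2 + sin^2(θ) dφ^2).
Using θ as the parameter, the arc-length functional becomes
    J[φ] = ∫ 14 sqrt(1 + sin^2(θ) (dφ/dθ)^2) dθ.
So L = 14 sqrt(1 + sin^2(θ) φ'^2). Compute
    ∂L/∂φ = 0  (L has no explicit φ dependence),
    ∂L/∂φ' = 14 sin^2(θ) φ' / sqrt(1 + sin^2(θ) φ'^2).
For the candidate φ(θ) = c (constant), φ' = 0, so ∂L/∂φ' evaluated along the candidate vanishes, and ∂L/∂φ is identically zero. Hence
    d/dθ(∂L/∂φ') − ∂L/∂φ = 0
is satisfied. Therefore meridians φ = const are extremals of arc length — they are geodesics on the sphere.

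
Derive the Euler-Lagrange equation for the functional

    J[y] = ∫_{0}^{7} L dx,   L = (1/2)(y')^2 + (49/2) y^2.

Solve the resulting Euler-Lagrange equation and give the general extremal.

The Lagrangian is L = (1/2)(y')^2 + (49/2) y^2.
∂L/∂y = 49y.
∂L/∂y' = y'.
The Euler-Lagrange equation d/dx(∂L/∂y') − ∂L/∂y = 0 becomes:
    y'' - 49 y = 0
General solution: y(x) = A e^(7x) + B e^(-7x), where A and B are arbitrary constants fixed by the endpoint conditions.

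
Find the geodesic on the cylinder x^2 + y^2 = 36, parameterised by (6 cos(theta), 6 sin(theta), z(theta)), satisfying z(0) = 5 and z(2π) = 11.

Parameterise the cylinder of radius R = 6 as
    r(θ) = (6 cos θ, 6 sin θ, z(θ)).
The arc-length element is
    ds = sqrt(36 + (dz/dθ)^2) dθ,
so the Lagrangian is L = sqrt(36 + z'^2).
L depends on z' only, not on z or θ, so ∂L/∂z = 0 and
    ∂L/∂z' = z' / sqrt(36 + z'^2).
The Euler-Lagrange equation gives
    d/dθ( z' / sqrt(36 + z'^2) ) = 0,
so z' is constant. Integrating once:
    z(θ) = a θ + b,
a helix on the cylinder (a straight line when the cylinder is unrolled). The constants a, b are determined by the endpoint conditions.
With endpoint conditions z(0) = 5 and z(2π) = 11: from z(0) = b we get b = 5, and a·2π + 5 = 11 gives a = 3/π, so
    z(θ) = (3/π) θ + 5.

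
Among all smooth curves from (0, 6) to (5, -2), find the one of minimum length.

Arc-length functional: J[y] = ∫ sqrt(1 + (y')^2) dx.
Lagrangian L = sqrt(1 + (y')^2) has no explicit y dependence, so ∂L/∂y = 0 and the Euler-Lagrange equation gives
    d/dx( y' / sqrt(1 + (y')^2) ) = 0  ⇒  y' / sqrt(1 + (y')^2) = const.
Hence y' is constant, so y(x) is affine.
Fitting the endpoints (0, 6) and (5, -2):
    slope m = ((-2) − 6) / (5 − 0) = -8/5,
    intercept c = 6 − m·0 = 6.
Extremal: y(x) = (-8/5) x + 6.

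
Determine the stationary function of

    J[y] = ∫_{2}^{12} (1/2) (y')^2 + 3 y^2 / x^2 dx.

The Lagrangian is L = (1/2) (y')^2 + 3 y^2 / x^2.
Compute ∂L/∂y = 6y/x^2, ∂L/∂y' = y'.
The Euler-Lagrange equation d/dx(∂L/∂y') − ∂L/∂y = 0 reduces to
    y'' − 6/x^2 · y = 0  (x > 0).
Its general solution is
    y(x) = A x^3 + B x^(-2),
with A, B fixed by the endpoint conditions.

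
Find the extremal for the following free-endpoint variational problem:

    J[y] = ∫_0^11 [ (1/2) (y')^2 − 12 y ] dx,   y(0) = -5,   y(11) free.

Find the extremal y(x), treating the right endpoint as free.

The Lagrangian L = (1/2) (y')^2 − 12 y gives
    ∂L/∂y = −12,   ∂L/∂y' = y'.
Euler-Lagrange: d/dx(y') − (−12) = 0, i.e. y'' + 12 = 0, so
    y(x) = −(12/2) x^2 + C1 x + C2.
Fixed left endpoint y(0) = -5 ⇒ C2 = -5.
The right endpoint x = 11 is free, so the natural (transversality) condition is ∂L/∂y' |_{x=11} = 0, i.e. y'(11) = 0.
Compute y'(x) = −12 x + C1, so y'(11) = −132 + C1 = 0 ⇒ C1 = 132.
Therefore the extremal is
    y(x) = −6 x^2 + 132 x − 5.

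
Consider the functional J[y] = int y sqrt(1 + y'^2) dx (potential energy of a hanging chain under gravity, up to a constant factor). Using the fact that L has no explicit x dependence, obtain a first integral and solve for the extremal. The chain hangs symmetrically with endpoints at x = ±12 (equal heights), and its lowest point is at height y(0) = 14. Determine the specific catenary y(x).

The Lagrangian L(y, y') = y sqrt(1 + y'^2) has no explicit x dependence, so the Beltrami identity applies:
    L − y' ∂L/∂y' = C.
Compute ∂L/∂y' = y · y' / sqrt(1 + y'^2). Then
    L − y' ∂L/∂y'
    = y sqrt(1 + y'^2) − y · y'^2 / sqrt(1 + y'^2)
    = y (1 + y'^2 − y'^2) / sqrt(1 + y'^2)
    = y / sqrt(1 + y'^2) = C.
Squaring gives y^2 = C^2 (1 + y'^2), i.e.
    y'^2 = y^2 / C^2 − 1.
Separating variables,
    dy / sqrt(y^2 − C^2) = dx / C,
and integrating gives arccosh(y / C) = (x − a)/C, so
    y(x) = C cosh((x − a)/C),
the catenary. The constants C and a are fixed by the two endpoint conditions (and, for the hanging-chain problem, the length constraint selects C).
Now fit the given data. The endpoints x = ±12 are symmetric at equal height, so the catenary is even about its minimum: a = 0 and y(x) = C cosh(x/C). The lowest point is y(0) = C cosh(0) = C, and we are told y(0) = 14, so C = 14. Therefore
    y(x) = 14 cosh(x/14),
and at the endpoints
    y(±12) = 14 cosh(12/14).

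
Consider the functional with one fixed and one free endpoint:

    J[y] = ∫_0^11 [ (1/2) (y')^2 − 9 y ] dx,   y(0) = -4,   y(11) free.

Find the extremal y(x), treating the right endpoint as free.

The Lagrangian L = (1/2) (y')^2 − 9 y gives
    ∂L/∂y = −9,   ∂L/∂y' = y'.
Euler-Lagrange: d/dx(y') − (−9) = 0, i.e. y'' + 9 = 0, so
    y(x) = −(9/2) x^2 + C1 x + C2.
Fixed left endpoint y(0) = -4 ⇒ C2 = -4.
The right endpoint x = 11 is free, so the natural (transversality) condition is ∂L/∂y' |_{x=11} = 0, i.e. y'(11) = 0.
Compute y'(x) = −9 x + C1, so y'(11) = −99 + C1 = 0 ⇒ C1 = 99.
Therefore the extremal is
    y(x) = −(9/2) x^2 + 99 x − 4.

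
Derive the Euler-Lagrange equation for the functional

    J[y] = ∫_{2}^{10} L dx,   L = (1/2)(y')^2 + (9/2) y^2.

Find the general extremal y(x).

The Lagrangian is L = (1/2)(y')^2 + (9/2) y^2.
∂L/∂y = 9y.
∂L/∂y' = y'.
The Euler-Lagrange equation d/dx(∂L/∂y') − ∂L/∂y = 0 becomes:
    y'' - 9 y = 0
General solution: y(x) = A e^(3x) + B e^(-3x), where A and B are arbitrary constants fixed by the endpoint conditions.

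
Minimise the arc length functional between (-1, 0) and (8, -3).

Arc-length functional: J[y] = ∫ sqrt(1 + (y')^2) dx.
Lagrangian L = sqrt(1 + (y')^2) has no explicit y dependence, so ∂L/∂y = 0 and the Euler-Lagrange equation gives
    d/dx( y' / sqrt(1 + (y')^2) ) = 0  ⇒  y' / sqrt(1 + (y')^2) = const.
Hence y' is constant, so y(x) is affine.
Fitting the endpoints (-1, 0) and (8, -3):
    slope m = ((-3) − 0) / (8 − (-1)) = -1/3,
    intercept c = 0 − m·(-1) = -1/3.
Extremal: y(x) = (-1/3) x - 1/3.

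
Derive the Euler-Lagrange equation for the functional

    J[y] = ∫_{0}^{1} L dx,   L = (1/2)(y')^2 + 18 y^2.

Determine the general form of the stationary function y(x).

The Lagrangian is L = (1/2)(y')^2 + 18 y^2.
∂L/∂y = 36y.
∂L/∂y' = y'.
The Euler-Lagrange equation d/dx(∂L/∂y') − ∂L/∂y = 0 becomes:
    y'' - 36 y = 0
General solution: y(x) = A e^(6x) + B e^(-6x), where A and B are arbitrary constants fixed by the endpoint conditions.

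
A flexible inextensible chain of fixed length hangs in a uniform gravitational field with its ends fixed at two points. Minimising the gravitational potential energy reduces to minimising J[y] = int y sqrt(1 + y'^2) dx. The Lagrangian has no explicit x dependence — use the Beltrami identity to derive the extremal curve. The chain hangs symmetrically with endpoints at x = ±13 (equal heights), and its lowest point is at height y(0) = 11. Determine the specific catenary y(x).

The Lagrangian L(y, y') = y sqrt(1 + y'^2) has no explicit x dependence, so the Beltrami identity applies:
    L − y' ∂L/∂y' = C.
Compute ∂L/∂y' = y · y' / sqrt(1 + y'^2). Then
    L − y' ∂L/∂y'
    = y sqrt(1 + y'^2) − y · y'^2 / sqrt(1 + y'^2)
    = y (1 + y'^2 − y'^2) / sqrt(1 + y'^2)
    = y / sqrt(1 + y'^2) = C.
Squaring gives y^2 = C^2 (1 + y'^2), i.e.
    y'^2 = y^2 / C^2 − 1.
Separating variables,
    dy / sqrt(y^2 − C^2) = dx / C,
and integrating gives arccosh(y / C) = (x − a)/C, so
    y(x) = C cosh((x − a)/C),
the catenary. The constants C and a are fixed by the two endpoint conditions (and, for the hanging-chain problem, the length constraint selects C).
Now fit the given data. The endpoints x = ±13 are symmetric at equal height, so the catenary is even about its minimum: a = 0 and y(x) = C cosh(x/C). The lowest point is y(0) = C cosh(0) = C, and we are told y(0) = 11, so C = 11. Therefore
    y(x) = 11 cosh(x/11),
and at the endpoints
    y(±13) = 11 cosh(13/11).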